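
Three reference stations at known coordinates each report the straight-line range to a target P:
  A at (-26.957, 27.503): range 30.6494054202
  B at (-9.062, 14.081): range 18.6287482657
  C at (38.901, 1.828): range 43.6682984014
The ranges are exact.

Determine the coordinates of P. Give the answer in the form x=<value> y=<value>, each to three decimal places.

eq1: (x + 26.957)² + (y − 27.503)² = 30.6494054202²
eq2: (x + 9.062)² + (y − 14.081)² = 18.6287482657²
eq3: (x − 38.901)² + (y − 1.828)² = 43.6682984014²
eq2−eq1, eq2−eq3 (x²,y² cancel):
  -35.790·x + 26.844·y = 610.344662
  95.926·x − 24.506·y = -323.655043
det = -35.790·-24.506 − 26.844·95.926 = -1697.967804
x = (610.344662·-24.506 − 26.844·-323.655043) / -1697.967804 = 3.692008
y = (-35.790·-323.655043 − 610.344662·95.926) / -1697.967804 = 27.659128

x=3.692 y=27.659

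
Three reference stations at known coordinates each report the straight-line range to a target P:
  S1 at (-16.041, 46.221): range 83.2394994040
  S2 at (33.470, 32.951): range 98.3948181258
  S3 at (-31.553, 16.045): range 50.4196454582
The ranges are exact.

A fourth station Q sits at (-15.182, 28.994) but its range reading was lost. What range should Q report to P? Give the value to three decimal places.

eq1: (x + 16.041)² + (y − 46.221)² = 83.2394994040²
eq2: (x − 33.470)² + (y − 32.951)² = 98.3948181258²
eq3: (x + 31.553)² + (y − 16.045)² = 50.4196454582²
eq2−eq1, eq2−eq3 (x²,y² cancel):
  -99.022·x + 26.540·y = 2940.411194
  -130.046·x − 33.812·y = 6186.424119
det = -99.022·-33.812 − 26.540·-130.046 = 6799.552704
x = (2940.411194·-33.812 − 26.540·6186.424119) / 6799.552704 = -38.768562
y = (-99.022·6186.424119 − 2940.411194·-130.046) / 6799.552704 = -33.855664
|P − Q| = √((-38.768562 − -15.182)² + (-33.855664 − 28.994)²) = 67.129772

67.130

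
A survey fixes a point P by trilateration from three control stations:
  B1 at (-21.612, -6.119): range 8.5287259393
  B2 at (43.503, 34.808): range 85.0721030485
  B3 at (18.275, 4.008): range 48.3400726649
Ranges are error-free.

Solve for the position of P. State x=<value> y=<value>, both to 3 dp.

eq1: (x + 21.612)² + (y + 6.119)² = 8.5287259393²
eq2: (x − 43.503)² + (y − 34.808)² = 85.0721030485²
eq3: (x − 18.275)² + (y − 4.008)² = 48.3400726649²
eq3−eq2, eq3−eq1 (x²,y² cancel):
  50.456·x + 61.600·y = -2146.431908
  -79.774·x − 20.254·y = 2418.504475
det = 50.456·-20.254 − 61.600·-79.774 = 3892.142576
x = (-2146.431908·-20.254 − 61.600·2418.504475) / 3892.142576 = -27.107446
y = (50.456·2418.504475 − -2146.431908·-79.774) / 3892.142576 = -12.641211

x=-27.107 y=-12.641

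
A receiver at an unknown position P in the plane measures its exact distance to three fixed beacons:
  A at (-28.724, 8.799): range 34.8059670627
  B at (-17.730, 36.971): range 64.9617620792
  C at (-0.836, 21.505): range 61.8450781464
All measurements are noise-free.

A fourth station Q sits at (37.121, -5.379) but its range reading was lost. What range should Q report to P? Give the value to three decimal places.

83.461

eq1: (x + 28.724)² + (y − 8.799)² = 34.8059670627²
eq2: (x + 17.730)² + (y − 36.971)² = 64.9617620792²
eq3: (x + 0.836)² + (y − 21.505)² = 61.8450781464²
eq1−eq2, eq1−eq3 (x²,y² cancel):
  21.988·x + 56.344·y = -2229.858025
  55.776·x + 25.412·y = -3052.685004
det = 21.988·25.412 − 56.344·55.776 = -2583.883888
x = (-2229.858025·25.412 − 56.344·-3052.685004) / -2583.883888 = -44.636422
y = (21.988·-3052.685004 − -2229.858025·55.776) / -2583.883888 = -22.156616
|P − Q| = √((-44.636422 − 37.121)² + (-22.156616 − -5.379)²) = 83.461155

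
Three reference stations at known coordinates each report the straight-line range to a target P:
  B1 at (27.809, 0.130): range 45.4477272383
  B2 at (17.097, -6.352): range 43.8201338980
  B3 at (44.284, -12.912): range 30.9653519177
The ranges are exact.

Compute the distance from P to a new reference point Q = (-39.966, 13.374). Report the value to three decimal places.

98.330

eq1: (x − 27.809)² + (y − 0.130)² = 45.4477272383²
eq2: (x − 17.097)² + (y + 6.352)² = 43.8201338980²
eq3: (x − 44.284)² + (y + 12.912)² = 30.9653519177²
eq1−eq2, eq1−eq3 (x²,y² cancel):
  -21.424·x − 12.964·y = -295.410292
  32.950·x − 26.084·y = 2461.077911
det = -21.424·-26.084 − -12.964·32.950 = 985.987416
x = (-295.410292·-26.084 − -12.964·2461.077911) / 985.987416 = 40.173835
y = (-21.424·2461.077911 − -295.410292·32.950) / 985.987416 = -43.603360
|P − Q| = √((40.173835 − -39.966)² + (-43.603360 − 13.374)²) = 98.330121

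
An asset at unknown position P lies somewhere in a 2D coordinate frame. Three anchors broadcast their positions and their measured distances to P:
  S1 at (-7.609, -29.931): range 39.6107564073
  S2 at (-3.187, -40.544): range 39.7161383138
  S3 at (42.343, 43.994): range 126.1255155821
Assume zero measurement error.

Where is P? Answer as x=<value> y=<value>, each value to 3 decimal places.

eq1: (x + 7.609)² + (y + 29.931)² = 39.6107564073²
eq2: (x + 3.187)² + (y + 40.544)² = 39.7161383138²
eq3: (x − 42.343)² + (y − 43.994)² = 126.1255155821²
eq2−eq3, eq2−eq1 (x²,y² cancel):
  91.060·x + 169.076·y = -12255.845258
  -8.844·x + 21.226·y = -691.851644
det = 91.060·21.226 − 169.076·-8.844 = 3428.147704
x = (-12255.845258·21.226 − 169.076·-691.851644) / 3428.147704 = -41.762221
y = (91.060·-691.851644 − -12255.845258·-8.844) / 3428.147704 = -49.995135

x=-41.762 y=-49.995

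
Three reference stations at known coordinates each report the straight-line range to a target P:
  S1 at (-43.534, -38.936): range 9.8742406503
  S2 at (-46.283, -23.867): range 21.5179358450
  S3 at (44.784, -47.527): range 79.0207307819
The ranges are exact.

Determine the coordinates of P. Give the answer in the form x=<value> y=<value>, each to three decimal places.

x=-34.010 y=-41.542

eq1: (x + 43.534)² + (y + 38.936)² = 9.8742406503²
eq2: (x + 46.283)² + (y + 23.867)² = 21.5179358450²
eq3: (x − 44.784)² + (y + 47.527)² = 79.0207307819²
eq1−eq3, eq1−eq2 (x²,y² cancel):
  176.636·x − 17.182·y = -5293.574132
  -5.498·x + 30.138·y = -1064.992409
det = 176.636·30.138 − -17.182·-5.498 = 5228.989132
x = (-5293.574132·30.138 − -17.182·-1064.992409) / 5228.989132 = -34.009716
y = (176.636·-1064.992409 − -5293.574132·-5.498) / 5228.989132 = -41.541503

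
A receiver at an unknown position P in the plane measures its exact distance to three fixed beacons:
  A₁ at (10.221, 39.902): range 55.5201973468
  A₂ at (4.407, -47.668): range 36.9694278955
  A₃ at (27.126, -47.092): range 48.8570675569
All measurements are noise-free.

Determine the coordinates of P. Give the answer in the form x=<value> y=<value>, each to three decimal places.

eq1: (x − 10.221)² + (y − 39.902)² = 55.5201973468²
eq2: (x − 4.407)² + (y + 47.668)² = 36.9694278955²
eq3: (x − 27.126)² + (y + 47.092)² = 48.8570675569²
eq2−eq3, eq2−eq1 (x²,y² cancel):
  45.438·x + 1.152·y = -358.457984
  11.628·x + 175.140·y = -2310.775143
det = 45.438·175.140 − 1.152·11.628 = 7944.615864
x = (-358.457984·175.140 − 1.152·-2310.775143) / 7944.615864 = -7.567178
y = (45.438·-2310.775143 − -358.457984·11.628) / 7944.615864 = -12.691470

x=-7.567 y=-12.691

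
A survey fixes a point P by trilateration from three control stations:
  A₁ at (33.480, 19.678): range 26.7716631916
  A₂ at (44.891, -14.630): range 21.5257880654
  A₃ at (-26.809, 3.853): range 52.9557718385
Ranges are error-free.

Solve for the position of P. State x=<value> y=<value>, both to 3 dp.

x=25.259 y=-5.800

eq1: (x − 33.480)² + (y − 19.678)² = 26.7716631916²
eq2: (x − 44.891)² + (y + 14.630)² = 21.5257880654²
eq3: (x + 26.809)² + (y − 3.853)² = 52.9557718385²
eq3−eq1, eq3−eq2 (x²,y² cancel):
  120.578·x + 31.650·y = 2862.157815
  143.400·x − 36.966·y = 3836.624910
det = 120.578·-36.966 − 31.650·143.400 = -8995.896348
x = (2862.157815·-36.966 − 31.650·3836.624910) / -8995.896348 = 25.259484
y = (120.578·3836.624910 − 2862.157815·143.400) / -8995.896348 = -5.800326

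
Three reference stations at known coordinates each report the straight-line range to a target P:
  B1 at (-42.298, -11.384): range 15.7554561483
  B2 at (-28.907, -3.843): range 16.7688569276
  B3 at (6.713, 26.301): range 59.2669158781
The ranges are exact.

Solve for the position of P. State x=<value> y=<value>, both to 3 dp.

eq1: (x + 42.298)² + (y + 11.384)² = 15.7554561483²
eq2: (x + 28.907)² + (y + 3.843)² = 16.7688569276²
eq3: (x − 6.713)² + (y − 26.301)² = 59.2669158781²
eq2−eq1, eq2−eq3 (x²,y² cancel):
  -26.782·x − 15.082·y = 1101.293126
  71.240·x + 60.288·y = -3344.949083
det = -26.782·60.288 − -15.082·71.240 = -540.191536
x = (1101.293126·60.288 − -15.082·-3344.949083) / -540.191536 = -29.519600
y = (-26.782·-3344.949083 − 1101.293126·71.240) / -540.191536 = -20.600663

x=-29.520 y=-20.601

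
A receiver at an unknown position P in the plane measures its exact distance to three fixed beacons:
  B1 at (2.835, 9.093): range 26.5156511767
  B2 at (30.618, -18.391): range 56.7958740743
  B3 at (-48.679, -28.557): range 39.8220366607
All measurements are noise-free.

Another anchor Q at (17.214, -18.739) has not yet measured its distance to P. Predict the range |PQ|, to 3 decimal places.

44.648

eq1: (x − 2.835)² + (y − 9.093)² = 26.5156511767²
eq2: (x − 30.618)² + (y + 18.391)² = 56.7958740743²
eq3: (x + 48.679)² + (y + 28.557)² = 39.8220366607²
eq2−eq3, eq2−eq1 (x²,y² cancel):
  -158.594·x − 20.332·y = 3549.433193
  -55.566·x + 54.968·y = 1337.720624
det = -158.594·54.968 − -20.332·-55.566 = -9847.362904
x = (3549.433193·54.968 − -20.332·1337.720624) / -9847.362904 = -22.574956
y = (-158.594·1337.720624 − 3549.433193·-55.566) / -9847.362904 = 1.515803
|P − Q| = √((-22.574956 − 17.214)² + (1.515803 − -18.739)²) = 44.647710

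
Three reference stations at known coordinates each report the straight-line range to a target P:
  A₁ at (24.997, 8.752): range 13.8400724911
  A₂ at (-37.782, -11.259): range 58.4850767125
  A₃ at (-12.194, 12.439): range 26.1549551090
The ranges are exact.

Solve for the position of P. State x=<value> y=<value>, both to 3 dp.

x=13.622 y=16.636

eq1: (x − 24.997)² + (y − 8.752)² = 13.8400724911²
eq2: (x + 37.782)² + (y + 11.259)² = 58.4850767125²
eq3: (x + 12.194)² + (y − 12.439)² = 26.1549551090²
eq1−eq3, eq1−eq2 (x²,y² cancel):
  -74.382·x + 7.374·y = -890.559226
  -125.558·x − 40.022·y = -2376.159500
det = -74.382·-40.022 − 7.374·-125.558 = 3902.781096
x = (-890.559226·-40.022 − 7.374·-2376.159500) / 3902.781096 = 13.622020
y = (-74.382·-2376.159500 − -890.559226·-125.558) / 3902.781096 = 16.635999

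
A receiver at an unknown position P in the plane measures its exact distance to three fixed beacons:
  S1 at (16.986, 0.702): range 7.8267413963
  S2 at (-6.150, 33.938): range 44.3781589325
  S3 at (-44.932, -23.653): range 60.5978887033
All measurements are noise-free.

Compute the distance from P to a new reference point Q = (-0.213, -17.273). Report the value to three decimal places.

17.369

eq1: (x − 16.986)² + (y − 0.702)² = 7.8267413963²
eq2: (x + 6.150)² + (y − 33.938)² = 44.3781589325²
eq3: (x + 44.932)² + (y + 23.653)² = 60.5978887033²
eq3−eq1, eq3−eq2 (x²,y² cancel):
  123.836·x + 48.710·y = 1321.514201
  77.564·x + 115.182·y = 313.944436
det = 123.836·115.182 − 48.710·77.564 = 10485.535712
x = (1321.514201·115.182 − 48.710·313.944436) / 10485.535712 = 13.058218
y = (123.836·313.944436 − 1321.514201·77.564) / 10485.535712 = -6.067816
|P − Q| = √((13.058218 − -0.213)² + (-6.067816 − -17.273)²) = 17.368978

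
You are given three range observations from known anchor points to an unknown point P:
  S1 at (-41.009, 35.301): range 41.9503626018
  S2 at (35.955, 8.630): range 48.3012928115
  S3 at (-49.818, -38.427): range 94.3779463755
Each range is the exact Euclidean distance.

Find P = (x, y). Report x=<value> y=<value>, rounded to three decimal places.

eq1: (x + 41.009)² + (y − 35.301)² = 41.9503626018²
eq2: (x − 35.955)² + (y − 8.630)² = 48.3012928115²
eq3: (x + 49.818)² + (y + 38.427)² = 94.3779463755²
eq2−eq3, eq2−eq1 (x²,y² cancel):
  -171.546·x − 94.114·y = -3982.953347
  -153.928·x + 53.342·y = 2133.841722
det = -171.546·53.342 − -94.114·-153.928 = -23637.386524
x = (-3982.953347·53.342 − -94.114·2133.841722) / -23637.386524 = 0.492200
y = (-171.546·2133.841722 − -3982.953347·-153.928) / -23637.386524 = 41.423364

x=0.492 y=41.423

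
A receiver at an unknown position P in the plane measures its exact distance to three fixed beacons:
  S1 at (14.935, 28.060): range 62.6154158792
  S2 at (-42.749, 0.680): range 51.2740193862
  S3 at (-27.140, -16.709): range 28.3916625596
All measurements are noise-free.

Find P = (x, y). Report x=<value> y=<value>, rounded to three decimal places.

x=-3.147 y=-31.888

eq1: (x − 14.935)² + (y − 28.060)² = 62.6154158792²
eq2: (x + 42.749)² + (y − 0.680)² = 51.2740193862²
eq3: (x + 27.140)² + (y + 16.709)² = 28.3916625596²
eq1−eq3, eq1−eq2 (x²,y² cancel):
  -84.150·x − 89.538·y = 3119.956259
  -115.368·x − 54.760·y = 2109.186818
det = -84.150·-54.760 − -89.538·-115.368 = -5721.765984
x = (3119.956259·-54.760 − -89.538·2109.186818) / -5721.765984 = -3.146505
y = (-84.150·2109.186818 − 3119.956259·-115.368) / -5721.765984 = -31.887890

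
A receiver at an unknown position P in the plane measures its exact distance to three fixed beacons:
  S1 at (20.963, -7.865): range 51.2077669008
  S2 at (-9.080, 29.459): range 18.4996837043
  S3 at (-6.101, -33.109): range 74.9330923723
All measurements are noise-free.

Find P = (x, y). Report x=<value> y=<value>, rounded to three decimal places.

eq1: (x − 20.963)² + (y + 7.865)² = 51.2077669008²
eq2: (x + 9.080)² + (y − 29.459)² = 18.4996837043²
eq3: (x + 6.101)² + (y + 33.109)² = 74.9330923723²
eq3−eq1, eq3−eq2 (x²,y² cancel):
  54.128·x + 50.488·y = 2360.610454
  -5.958·x + 125.136·y = 5089.581034
det = 54.128·125.136 − 50.488·-5.958 = 7074.168912
x = (2360.610454·125.136 − 50.488·5089.581034) / 7074.168912 = 5.433088
y = (54.128·5089.581034 − 2360.610454·-5.958) / 7074.168912 = 40.931078

x=5.433 y=40.931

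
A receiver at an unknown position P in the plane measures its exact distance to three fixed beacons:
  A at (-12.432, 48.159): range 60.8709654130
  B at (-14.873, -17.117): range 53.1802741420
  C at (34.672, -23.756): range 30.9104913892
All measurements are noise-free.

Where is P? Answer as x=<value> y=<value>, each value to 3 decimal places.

x=32.485 y=7.077

eq1: (x + 12.432)² + (y − 48.159)² = 60.8709654130²
eq2: (x + 14.873)² + (y + 17.117)² = 53.1802741420²
eq3: (x − 34.672)² + (y + 23.756)² = 30.9104913892²
eq1−eq3, eq1−eq2 (x²,y² cancel):
  94.208·x − 143.830·y = 2042.467167
  -4.882·x − 130.552·y = -1082.513214
det = 94.208·-130.552 − -143.830·-4.882 = -13001.220876
x = (2042.467167·-130.552 − -143.830·-1082.513214) / -13001.220876 = 32.485107
y = (94.208·-1082.513214 − 2042.467167·-4.882) / -13001.220876 = 7.077034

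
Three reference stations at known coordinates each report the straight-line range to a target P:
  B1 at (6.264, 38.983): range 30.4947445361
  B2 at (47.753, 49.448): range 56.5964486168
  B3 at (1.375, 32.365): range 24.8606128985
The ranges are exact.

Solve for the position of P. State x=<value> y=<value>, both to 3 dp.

x=8.602 y=8.578

eq1: (x − 6.264)² + (y − 38.983)² = 30.4947445361²
eq2: (x − 47.753)² + (y − 49.448)² = 56.5964486168²
eq3: (x − 1.375)² + (y − 32.365)² = 24.8606128985²
eq1−eq2, eq1−eq3 (x²,y² cancel):
  82.978·x + 20.930·y = 893.313176
  -9.778·x − 13.236·y = -197.648764
det = 82.978·-13.236 − 20.930·-9.778 = -893.643268
x = (893.313176·-13.236 − 20.930·-197.648764) / -893.643268 = 8.601983
y = (82.978·-197.648764 − 893.313176·-9.778) / -893.643268 = 8.578012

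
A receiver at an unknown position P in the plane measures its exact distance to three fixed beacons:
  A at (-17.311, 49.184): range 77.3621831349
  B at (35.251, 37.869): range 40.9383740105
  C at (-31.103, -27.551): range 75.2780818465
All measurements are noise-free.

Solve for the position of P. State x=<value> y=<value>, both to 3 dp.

x=39.988 y=-2.794

eq1: (x + 17.311)² + (y − 49.184)² = 77.3621831349²
eq2: (x − 35.251)² + (y − 37.869)² = 40.9383740105²
eq3: (x + 31.103)² + (y + 27.551)² = 75.2780818465²
eq1−eq3, eq1−eq2 (x²,y² cancel):
  -27.584·x − 153.470·y = -674.164594
  105.124·x − 22.630·y = 4266.914498
det = -27.584·-22.630 − -153.470·105.124 = 16757.606200
x = (-674.164594·-22.630 − -153.470·4266.914498) / 16757.606200 = 39.987794
y = (-27.584·4266.914498 − -674.164594·105.124) / 16757.606200 = -2.794414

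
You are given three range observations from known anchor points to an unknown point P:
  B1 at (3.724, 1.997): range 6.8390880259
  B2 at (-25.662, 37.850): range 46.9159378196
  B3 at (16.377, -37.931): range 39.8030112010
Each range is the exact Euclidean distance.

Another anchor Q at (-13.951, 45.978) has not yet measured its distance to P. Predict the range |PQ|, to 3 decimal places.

eq1: (x − 3.724)² + (y − 1.997)² = 6.8390880259²
eq2: (x + 25.662)² + (y − 37.850)² = 46.9159378196²
eq3: (x − 16.377)² + (y + 37.931)² = 39.8030112010²
eq1−eq3, eq1−eq2 (x²,y² cancel):
  25.306·x − 79.856·y = 151.604129
  -58.772·x + 71.706·y = -81.027537
det = 25.306·71.706 − -79.856·-58.772 = -2878.704796
x = (151.604129·71.706 − -79.856·-81.027537) / -2878.704796 = -1.528601
y = (25.306·-81.027537 − 151.604129·-58.772) / -2878.704796 = -2.382875
|P − Q| = √((-1.528601 − -13.951)² + (-2.382875 − 45.978)²) = 49.930855

49.931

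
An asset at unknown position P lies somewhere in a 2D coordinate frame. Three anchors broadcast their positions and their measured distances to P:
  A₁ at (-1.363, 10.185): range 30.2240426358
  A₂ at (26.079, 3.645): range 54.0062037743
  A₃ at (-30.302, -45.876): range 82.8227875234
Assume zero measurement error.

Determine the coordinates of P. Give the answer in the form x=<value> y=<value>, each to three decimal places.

x=-17.231 y=35.909

eq1: (x + 1.363)² + (y − 10.185)² = 30.2240426358²
eq2: (x − 26.079)² + (y − 3.645)² = 54.0062037743²
eq3: (x + 30.302)² + (y + 45.876)² = 82.8227875234²
eq2−eq3, eq2−eq1 (x²,y² cancel):
  -112.762·x − 99.042·y = -1613.525773
  -54.884·x + 13.080·y = 1415.369021
det = -112.762·13.080 − -99.042·-54.884 = -6910.748088
x = (-1613.525773·13.080 − -99.042·1415.369021) / -6910.748088 = -17.230560
y = (-112.762·1415.369021 − -1613.525773·-54.884) / -6910.748088 = 35.908788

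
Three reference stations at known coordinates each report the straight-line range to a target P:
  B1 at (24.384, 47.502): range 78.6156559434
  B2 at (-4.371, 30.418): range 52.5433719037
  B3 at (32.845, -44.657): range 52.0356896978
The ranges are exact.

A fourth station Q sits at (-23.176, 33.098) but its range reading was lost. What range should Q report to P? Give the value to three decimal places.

55.224

eq1: (x − 24.384)² + (y − 47.502)² = 78.6156559434²
eq2: (x + 4.371)² + (y − 30.418)² = 52.5433719037²
eq3: (x − 32.845)² + (y + 44.657)² = 52.0356896978²
eq3−eq2, eq3−eq1 (x²,y² cancel):
  -74.432·x + 150.150·y = -2181.774238
  -16.922·x + 184.318·y = -3694.730571
det = -74.432·184.318 − 150.150·-16.922 = -11178.319076
x = (-2181.774238·184.318 − 150.150·-3694.730571) / -11178.319076 = -13.653531
y = (-74.432·-3694.730571 − -2181.774238·-16.922) / -11178.319076 = -21.298927
|P − Q| = √((-13.653531 − -23.176)² + (-21.298927 − 33.098)²) = 55.224117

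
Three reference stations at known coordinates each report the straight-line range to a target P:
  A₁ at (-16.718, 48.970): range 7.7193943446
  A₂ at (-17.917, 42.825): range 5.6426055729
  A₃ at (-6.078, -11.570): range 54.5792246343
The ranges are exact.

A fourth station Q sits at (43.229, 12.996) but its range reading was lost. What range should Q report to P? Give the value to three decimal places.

62.934

eq1: (x + 16.718)² + (y − 48.970)² = 7.7193943446²
eq2: (x + 17.917)² + (y − 42.825)² = 5.6426055729²
eq3: (x + 6.078)² + (y + 11.570)² = 54.5792246343²
eq3−eq2, eq3−eq1 (x²,y² cancel):
  -23.678·x + 108.790·y = 4931.245294
  -21.280·x + 121.080·y = 5426.048153
det = -23.678·121.080 − 108.790·-21.280 = -551.881040
x = (4931.245294·121.080 − 108.790·5426.048153) / -551.881040 = -12.276924
y = (-23.678·5426.048153 − 4931.245294·-21.280) / -551.881040 = 42.656056
|P − Q| = √((-12.276924 − 43.229)² + (42.656056 − 12.996)²) = 62.933509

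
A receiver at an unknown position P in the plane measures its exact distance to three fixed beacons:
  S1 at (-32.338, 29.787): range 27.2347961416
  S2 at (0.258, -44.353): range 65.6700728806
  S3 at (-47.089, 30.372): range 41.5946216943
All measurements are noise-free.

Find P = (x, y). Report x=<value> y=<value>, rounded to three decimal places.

eq1: (x + 32.338)² + (y − 29.787)² = 27.2347961416²
eq2: (x − 0.258)² + (y + 44.353)² = 65.6700728806²
eq3: (x + 47.089)² + (y − 30.372)² = 41.5946216943²
eq1−eq2, eq1−eq3 (x²,y² cancel):
  65.192·x − 148.280·y = -3536.580791
  -29.502·x + 1.170·y = 218.442259
det = 65.192·1.170 − -148.280·-29.502 = -4298.281920
x = (-3536.580791·1.170 − -148.280·218.442259) / -4298.281920 = -6.573049
y = (65.192·218.442259 − -3536.580791·-29.502) / -4298.281920 = 20.960821

x=-6.573 y=20.961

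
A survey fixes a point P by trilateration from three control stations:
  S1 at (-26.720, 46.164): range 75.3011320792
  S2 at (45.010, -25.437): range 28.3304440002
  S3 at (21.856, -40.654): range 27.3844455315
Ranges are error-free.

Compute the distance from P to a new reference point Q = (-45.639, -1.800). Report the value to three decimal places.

eq1: (x + 26.720)² + (y − 46.164)² = 75.3011320792²
eq2: (x − 45.010)² + (y + 25.437)² = 28.3304440002²
eq3: (x − 21.856)² + (y + 40.654)² = 27.3844455315²
eq2−eq3, eq2−eq1 (x²,y² cancel):
  -46.308·x − 30.434·y = -489.802417
  -143.460·x + 143.202·y = -4695.514208
det = -46.308·143.202 − -30.434·-143.460 = -10997.459856
x = (-489.802417·143.202 − -30.434·-4695.514208) / -10997.459856 = 19.372107
y = (-46.308·-4695.514208 − -489.802417·-143.460) / -10997.459856 = -13.382437
|P − Q| = √((19.372107 − -45.639)² + (-13.382437 − -1.800)²) = 66.034815

66.035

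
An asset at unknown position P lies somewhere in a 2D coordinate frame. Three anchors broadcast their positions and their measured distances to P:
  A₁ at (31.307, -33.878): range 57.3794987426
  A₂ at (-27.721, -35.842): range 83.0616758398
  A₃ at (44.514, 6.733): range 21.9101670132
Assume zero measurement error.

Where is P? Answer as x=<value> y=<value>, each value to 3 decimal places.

eq1: (x − 31.307)² + (y + 33.878)² = 57.3794987426²
eq2: (x + 27.721)² + (y + 35.842)² = 83.0616758398²
eq3: (x − 44.514)² + (y − 6.733)² = 21.9101670132²
eq3−eq2, eq3−eq1 (x²,y² cancel):
  -144.470·x − 85.150·y = -6392.913255
  -26.414·x − 81.222·y = -2711.333809
det = -144.470·-81.222 − -85.150·-26.414 = 9484.990240
x = (-6392.913255·-81.222 − -85.150·-2711.333809) / 9484.990240 = 30.403313
y = (-144.470·-2711.333809 − -6392.913255·-26.414) / 9484.990240 = 23.494382

x=30.403 y=23.494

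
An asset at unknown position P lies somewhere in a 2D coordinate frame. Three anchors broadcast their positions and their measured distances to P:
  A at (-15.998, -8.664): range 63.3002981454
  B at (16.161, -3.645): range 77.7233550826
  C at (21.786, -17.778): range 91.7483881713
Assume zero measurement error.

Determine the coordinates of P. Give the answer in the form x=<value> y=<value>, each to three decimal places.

eq1: (x + 15.998)² + (y + 8.664)² = 63.3002981454²
eq2: (x − 16.161)² + (y + 3.645)² = 77.7233550826²
eq3: (x − 21.786)² + (y + 17.778)² = 91.7483881713²
eq1−eq2, eq1−eq3 (x²,y² cancel):
  64.318·x + 10.038·y = -2090.529134
  75.568·x − 18.228·y = -3951.152807
det = 64.318·-18.228 − 10.038·75.568 = -1930.940088
x = (-2090.529134·-18.228 − 10.038·-3951.152807) / -1930.940088 = -40.274599
y = (64.318·-3951.152807 − -2090.529134·75.568) / -1930.940088 = 49.796025

x=-40.275 y=49.796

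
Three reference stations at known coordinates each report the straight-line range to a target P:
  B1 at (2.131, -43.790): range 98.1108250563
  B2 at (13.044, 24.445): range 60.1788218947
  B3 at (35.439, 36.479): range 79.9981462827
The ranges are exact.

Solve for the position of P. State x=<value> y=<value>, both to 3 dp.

eq1: (x − 2.131)² + (y + 43.790)² = 98.1108250563²
eq2: (x − 13.044)² + (y − 24.445)² = 60.1788218947²
eq3: (x − 35.439)² + (y − 36.479)² = 79.9981462827²
eq3−eq2, eq3−eq1 (x²,y² cancel):
  -44.790·x − 24.068·y = 959.276603
  -66.616·x − 160.538·y = -3890.565486
det = -44.790·-160.538 − -24.068·-66.616 = 5587.183132
x = (959.276603·-160.538 − -24.068·-3890.565486) / 5587.183132 = -44.322599
y = (-44.790·-3890.565486 − 959.276603·-66.616) / 5587.183132 = 42.626417

x=-44.323 y=42.626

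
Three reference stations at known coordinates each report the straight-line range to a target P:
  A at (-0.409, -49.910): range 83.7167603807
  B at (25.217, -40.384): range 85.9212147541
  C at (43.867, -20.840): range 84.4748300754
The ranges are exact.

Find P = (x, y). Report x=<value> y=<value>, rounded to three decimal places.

x=-23.079 y=30.679

eq1: (x + 0.409)² + (y + 49.910)² = 83.7167603807²
eq2: (x − 25.217)² + (y + 40.384)² = 85.9212147541²
eq3: (x − 43.867)² + (y + 20.840)² = 84.4748300754²
eq1−eq3, eq1−eq2 (x²,y² cancel):
  88.552·x + 58.140·y = -260.057040
  51.252·x + 19.052·y = -598.370012
det = 88.552·19.052 − 58.140·51.252 = -1292.698576
x = (-260.057040·19.052 − 58.140·-598.370012) / -1292.698576 = -23.079337
y = (88.552·-598.370012 − -260.057040·51.252) / -1292.698576 = 30.678782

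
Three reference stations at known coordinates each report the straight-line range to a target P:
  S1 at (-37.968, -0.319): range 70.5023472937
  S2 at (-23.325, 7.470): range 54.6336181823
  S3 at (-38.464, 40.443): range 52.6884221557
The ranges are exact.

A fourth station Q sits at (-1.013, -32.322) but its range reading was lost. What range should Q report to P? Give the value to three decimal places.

eq1: (x + 37.968)² + (y + 0.319)² = 70.5023472937²
eq2: (x + 23.325)² + (y − 7.470)² = 54.6336181823²
eq3: (x + 38.464)² + (y − 40.443)² = 52.6884221557²
eq2−eq3, eq2−eq1 (x²,y² cancel):
  -30.278·x + 65.946·y = 2724.021426
  -29.286·x − 15.578·y = -1143.934478
det = -30.278·-15.578 − 65.946·-29.286 = 2402.965240
x = (2724.021426·-15.578 − 65.946·-1143.934478) / 2402.965240 = 13.734322
y = (-30.278·-1143.934478 − 2724.021426·-29.286) / 2402.965240 = 47.612732
|P − Q| = √((13.734322 − -1.013)² + (47.612732 − -32.322)²) = 81.283731

81.284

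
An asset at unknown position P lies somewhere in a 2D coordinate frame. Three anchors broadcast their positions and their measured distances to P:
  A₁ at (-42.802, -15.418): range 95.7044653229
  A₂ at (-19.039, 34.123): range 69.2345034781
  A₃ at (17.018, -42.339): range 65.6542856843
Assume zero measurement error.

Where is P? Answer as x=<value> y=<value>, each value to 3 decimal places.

eq1: (x + 42.802)² + (y + 15.418)² = 95.7044653229²
eq2: (x + 19.039)² + (y − 34.123)² = 69.2345034781²
eq3: (x − 17.018)² + (y + 42.339)² = 65.6542856843²
eq1−eq3, eq1−eq2 (x²,y² cancel):
  119.640·x − 53.842·y = 4861.336771
  47.526·x + 99.082·y = 3823.064933
det = 119.640·99.082 − -53.842·47.526 = 14413.065372
x = (4861.336771·99.082 − -53.842·3823.064933) / 14413.065372 = 47.700639
y = (119.640·3823.064933 − 4861.336771·47.526) / 14413.065372 = 15.704612

x=47.701 y=15.705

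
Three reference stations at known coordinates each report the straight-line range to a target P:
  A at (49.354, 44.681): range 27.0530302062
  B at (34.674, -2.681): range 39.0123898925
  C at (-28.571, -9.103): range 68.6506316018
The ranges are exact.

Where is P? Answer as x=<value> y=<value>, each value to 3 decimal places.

x=24.138 y=34.882

eq1: (x − 49.354)² + (y − 44.681)² = 27.0530302062²
eq2: (x − 34.674)² + (y + 2.681)² = 39.0123898925²
eq3: (x + 28.571)² + (y + 9.103)² = 68.6506316018²
eq1−eq2, eq1−eq3 (x²,y² cancel):
  -29.360·x − 94.724·y = -4012.835162
  -155.850·x − 107.568·y = -7514.085203
det = -29.360·-107.568 − -94.724·-155.850 = -11604.538920
x = (-4012.835162·-107.568 − -94.724·-7514.085203) / -11604.538920 = 24.138103
y = (-29.360·-7514.085203 − -4012.835162·-155.850) / -11604.538920 = 34.881767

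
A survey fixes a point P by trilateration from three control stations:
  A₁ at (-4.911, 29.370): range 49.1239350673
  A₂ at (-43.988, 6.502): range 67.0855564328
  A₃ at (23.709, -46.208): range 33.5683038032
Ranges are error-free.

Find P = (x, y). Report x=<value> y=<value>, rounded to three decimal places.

x=20.255 y=-12.818

eq1: (x + 4.911)² + (y − 29.370)² = 49.1239350673²
eq2: (x + 43.988)² + (y − 6.502)² = 67.0855564328²
eq3: (x − 23.709)² + (y + 46.208)² = 33.5683038032²
eq3−eq2, eq3−eq1 (x²,y² cancel):
  -135.394·x + 105.420·y = -4093.716659
  -57.240·x + 151.156·y = -3096.911100
det = -135.394·151.156 − 105.420·-57.240 = -14431.374664
x = (-4093.716659·151.156 − 105.420·-3096.911100) / -14431.374664 = 20.255414
y = (-135.394·-3096.911100 − -4093.716659·-57.240) / -14431.374664 = -12.817825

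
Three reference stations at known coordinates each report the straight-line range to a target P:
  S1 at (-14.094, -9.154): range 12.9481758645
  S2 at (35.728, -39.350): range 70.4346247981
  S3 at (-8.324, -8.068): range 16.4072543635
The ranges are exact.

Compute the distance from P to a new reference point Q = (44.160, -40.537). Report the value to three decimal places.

78.108

eq1: (x + 14.094)² + (y + 9.154)² = 12.9481758645²
eq2: (x − 35.728)² + (y + 39.350)² = 70.4346247981²
eq3: (x + 8.324)² + (y + 8.068)² = 16.4072543635²
eq3−eq1, eq3−eq2 (x²,y² cancel):
  -11.540·x − 2.172·y = 249.597690
  88.104·x − 62.564·y = -2001.307491
det = -11.540·-62.564 − -2.172·88.104 = 913.350448
x = (249.597690·-62.564 − -2.172·-2001.307491) / 913.350448 = -21.856528
y = (-11.540·-2001.307491 − 249.597690·88.104) / 913.350448 = 1.209321
|P − Q| = √((-21.856528 − 44.160)² + (1.209321 − -40.537)²) = 78.108497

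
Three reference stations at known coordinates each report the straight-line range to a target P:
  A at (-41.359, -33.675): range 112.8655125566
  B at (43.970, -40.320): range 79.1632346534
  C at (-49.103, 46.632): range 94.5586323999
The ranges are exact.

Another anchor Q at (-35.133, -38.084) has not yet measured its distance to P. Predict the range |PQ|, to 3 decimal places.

111.172

eq1: (x + 41.359)² + (y + 33.675)² = 112.8655125566²
eq2: (x − 43.970)² + (y + 40.320)² = 79.1632346534²
eq3: (x + 49.103)² + (y − 46.632)² = 94.5586323999²
eq3−eq1, eq3−eq2 (x²,y² cancel):
  15.488·x − 160.614·y = -5538.364490
  186.146·x − 173.904·y = 1647.932508
det = 15.488·-173.904 − -160.614·186.146 = 27204.228492
x = (-5538.364490·-173.904 − -160.614·1647.932508) / 27204.228492 = 45.133600
y = (15.488·1647.932508 − -5538.364490·186.146) / 27204.228492 = 38.834682
|P − Q| = √((45.133600 − -35.133)² + (38.834682 − -38.084)²) = 111.171988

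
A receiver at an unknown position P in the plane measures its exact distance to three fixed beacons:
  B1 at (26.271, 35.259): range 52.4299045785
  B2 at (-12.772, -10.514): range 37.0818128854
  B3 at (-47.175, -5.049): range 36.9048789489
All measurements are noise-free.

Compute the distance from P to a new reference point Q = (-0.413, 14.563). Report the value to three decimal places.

eq1: (x − 26.271)² + (y − 35.259)² = 52.4299045785²
eq2: (x + 12.772)² + (y + 10.514)² = 37.0818128854²
eq3: (x + 47.175)² + (y + 5.049)² = 36.9048789489²
eq2−eq1, eq2−eq3 (x²,y² cancel):
  78.086·x + 91.546·y = 285.860295
  -68.806·x + 10.930·y = 1990.395603
det = 78.086·10.930 − 91.546·-68.806 = 7152.394056
x = (285.860295·10.930 − 91.546·1990.395603) / 7152.394056 = -25.038931
y = (78.086·1990.395603 − 285.860295·-68.806) / 7152.394056 = 24.480046
|P − Q| = √((-25.038931 − -0.413)² + (24.480046 − 14.563)²) = 26.547774

26.548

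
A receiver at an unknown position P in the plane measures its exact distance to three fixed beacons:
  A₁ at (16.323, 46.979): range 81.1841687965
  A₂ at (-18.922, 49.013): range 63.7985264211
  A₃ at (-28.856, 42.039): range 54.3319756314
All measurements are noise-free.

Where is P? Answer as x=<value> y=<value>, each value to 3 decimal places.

x=-40.465 y=-11.038

eq1: (x − 16.323)² + (y − 46.979)² = 81.1841687965²
eq2: (x + 18.922)² + (y − 49.013)² = 63.7985264211²
eq3: (x + 28.856)² + (y − 42.039)² = 54.3319756314²
eq1−eq3, eq1−eq2 (x²,y² cancel):
  -90.358·x − 9.880·y = 3765.385174
  -70.490·x + 4.068·y = 2807.466773
det = -90.358·4.068 − -9.880·-70.490 = -1064.017544
x = (3765.385174·4.068 − -9.880·2807.466773) / -1064.017544 = -40.464895
y = (-90.358·2807.466773 − 3765.385174·-70.490) / -1064.017544 = -11.038275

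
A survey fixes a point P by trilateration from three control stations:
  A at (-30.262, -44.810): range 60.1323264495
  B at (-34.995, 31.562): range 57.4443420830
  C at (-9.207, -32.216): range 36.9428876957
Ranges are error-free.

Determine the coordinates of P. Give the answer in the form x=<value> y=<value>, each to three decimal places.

x=11.766 y=-1.804

eq1: (x + 30.262)² + (y + 44.810)² = 60.1323264495²
eq2: (x + 34.995)² + (y − 31.562)² = 57.4443420830²
eq3: (x + 9.207)² + (y + 32.216)² = 36.9428876957²
eq3−eq2, eq3−eq1 (x²,y² cancel):
  -51.576·x + 127.556·y = -836.905122
  -42.110·x − 25.188·y = -450.034494
det = -51.576·-25.188 − 127.556·-42.110 = 6670.479448
x = (-836.905122·-25.188 − 127.556·-450.034494) / 6670.479448 = 11.765956
y = (-51.576·-450.034494 − -836.905122·-42.110) / 6670.479448 = -1.803633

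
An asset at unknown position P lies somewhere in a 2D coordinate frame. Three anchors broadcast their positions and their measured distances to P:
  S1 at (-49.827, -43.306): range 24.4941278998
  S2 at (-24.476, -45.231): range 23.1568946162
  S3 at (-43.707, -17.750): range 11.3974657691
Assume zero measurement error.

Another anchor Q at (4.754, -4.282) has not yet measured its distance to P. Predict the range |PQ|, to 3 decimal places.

eq1: (x + 49.827)² + (y + 43.306)² = 24.4941278998²
eq2: (x + 24.476)² + (y + 45.231)² = 23.1568946162²
eq3: (x + 43.707)² + (y + 17.750)² = 11.3974657691²
eq3−eq2, eq3−eq1 (x²,y² cancel):
  38.462·x − 54.962·y = 13.214046
  -12.240·x − 51.112·y = 1662.715140
det = 38.462·-51.112 − -54.962·-12.240 = -2638.604624
x = (13.214046·-51.112 − -54.962·1662.715140) / -2638.604624 = -34.378305
y = (38.462·1662.715140 − 13.214046·-12.240) / -2638.604624 = -24.298104
|P − Q| = √((-34.378305 − 4.754)² + (-24.298104 − -4.282)²) = 43.954314

43.954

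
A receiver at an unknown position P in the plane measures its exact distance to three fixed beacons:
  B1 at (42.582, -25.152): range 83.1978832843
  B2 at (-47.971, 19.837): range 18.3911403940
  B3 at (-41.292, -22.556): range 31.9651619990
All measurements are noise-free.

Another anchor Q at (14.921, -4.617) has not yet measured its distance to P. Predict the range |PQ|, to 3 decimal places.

50.180

eq1: (x − 42.582)² + (y + 25.152)² = 83.1978832843²
eq2: (x + 47.971)² + (y − 19.837)² = 18.3911403940²
eq3: (x + 41.292)² + (y + 22.556)² = 31.9651619990²
eq2−eq1, eq2−eq3 (x²,y² cancel):
  181.106·x − 89.978·y = -6832.527320
  13.358·x − 84.786·y = -1164.458547
det = 181.106·-84.786 − -89.978·13.358 = -14153.327192
x = (-6832.527320·-84.786 − -89.978·-1164.458547) / -14153.327192 = -33.527594
y = (181.106·-1164.458547 − -6832.527320·13.358) / -14153.327192 = 8.451831
|P − Q| = √((-33.527594 − 14.921)² + (8.451831 − -4.617)²) = 50.180281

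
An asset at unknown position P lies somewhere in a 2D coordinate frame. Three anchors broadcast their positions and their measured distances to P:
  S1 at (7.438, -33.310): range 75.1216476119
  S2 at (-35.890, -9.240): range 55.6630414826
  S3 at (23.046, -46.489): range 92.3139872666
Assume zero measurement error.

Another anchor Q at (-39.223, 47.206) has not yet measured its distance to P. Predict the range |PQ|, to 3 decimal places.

eq1: (x − 7.438)² + (y + 33.310)² = 75.1216476119²
eq2: (x + 35.890)² + (y + 9.240)² = 55.6630414826²
eq3: (x − 23.046)² + (y + 46.489)² = 92.3139872666²
eq3−eq2, eq3−eq1 (x²,y² cancel):
  -117.872·x + 74.498·y = 4104.622521
  -31.216·x + 26.358·y = 1351.145012
det = -117.872·26.358 − 74.498·-31.216 = -781.340608
x = (4104.622521·26.358 − 74.498·1351.145012) / -781.340608 = -9.639892
y = (-117.872·1351.145012 − 4104.622521·-31.216) / -781.340608 = 39.844682
|P − Q| = √((-9.639892 − -39.223)² + (39.844682 − 47.206)²) = 30.485230

30.485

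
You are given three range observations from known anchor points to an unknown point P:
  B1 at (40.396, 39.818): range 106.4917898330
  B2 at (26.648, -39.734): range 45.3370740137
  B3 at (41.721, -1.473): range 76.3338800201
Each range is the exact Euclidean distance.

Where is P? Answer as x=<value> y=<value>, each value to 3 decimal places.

x=-17.630 y=-49.476

eq1: (x − 40.396)² + (y − 39.818)² = 106.4917898330²
eq2: (x − 26.648)² + (y + 39.734)² = 45.3370740137²
eq3: (x − 41.721)² + (y + 1.473)² = 76.3338800201²
eq2−eq3, eq2−eq1 (x²,y² cancel):
  30.146·x + 76.522·y = -4317.506049
  27.496·x + 159.104·y = -8356.647742
det = 30.146·159.104 − 76.522·27.496 = 2692.300272
x = (-4317.506049·159.104 − 76.522·-8356.647742) / 2692.300272 = -17.629937
y = (30.146·-8356.647742 − -4317.506049·27.496) / 2692.300272 = -49.476412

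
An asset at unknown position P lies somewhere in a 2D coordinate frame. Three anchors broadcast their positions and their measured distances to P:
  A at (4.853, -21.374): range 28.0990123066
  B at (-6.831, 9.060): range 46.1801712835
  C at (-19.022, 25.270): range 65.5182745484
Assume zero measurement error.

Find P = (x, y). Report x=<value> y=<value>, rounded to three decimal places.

x=32.317 y=-15.435

eq1: (x − 4.853)² + (y + 21.374)² = 28.0990123066²
eq2: (x + 6.831)² + (y − 9.060)² = 46.1801712835²
eq3: (x + 19.022)² + (y − 25.270)² = 65.5182745484²
eq2−eq3, eq2−eq1 (x²,y² cancel):
  -24.382·x + 32.420·y = -1288.372857
  23.368·x − 60.868·y = 1694.707051
det = -24.382·-60.868 − 32.420·23.368 = 726.493016
x = (-1288.372857·-60.868 − 32.420·1694.707051) / 726.493016 = 32.317278
y = (-24.382·1694.707051 − -1288.372857·23.368) / 726.493016 = -15.435318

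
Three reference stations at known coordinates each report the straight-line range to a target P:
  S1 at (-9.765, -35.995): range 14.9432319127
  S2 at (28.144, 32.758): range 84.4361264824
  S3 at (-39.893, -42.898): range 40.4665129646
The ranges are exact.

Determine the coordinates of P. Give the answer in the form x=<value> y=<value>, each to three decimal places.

eq1: (x + 9.765)² + (y + 35.995)² = 14.9432319127²
eq2: (x − 28.144)² + (y − 32.758)² = 84.4361264824²
eq3: (x + 39.893)² + (y + 42.898)² = 40.4665129646²
eq2−eq3, eq2−eq1 (x²,y² cancel):
  -136.074·x − 151.312·y = 7058.439337
  -75.818·x − 137.506·y = 6431.983225
det = -136.074·-137.506 − -151.312·-75.818 = 7238.818228
x = (7058.439337·-137.506 − -151.312·6431.983225) / 7238.818228 = 0.367254
y = (-136.074·6431.983225 − 7058.439337·-75.818) / 7238.818228 = -46.978515

x=0.367 y=-46.979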